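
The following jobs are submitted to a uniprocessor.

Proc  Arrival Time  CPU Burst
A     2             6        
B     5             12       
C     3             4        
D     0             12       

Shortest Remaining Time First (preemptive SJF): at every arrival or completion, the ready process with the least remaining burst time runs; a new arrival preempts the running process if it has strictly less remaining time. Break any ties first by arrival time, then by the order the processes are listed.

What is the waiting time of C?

0

Gantt: | D 0-2 | A 2-3 | C 3-7 | A 7-12 | D 12-22 | B 22-34 |
Completion: A=12  B=34  C=7  D=22
Turnaround (C−A): A=10  B=29  C=4  D=22
Waiting(C) = turnaround − burst = 4 − 4 = 0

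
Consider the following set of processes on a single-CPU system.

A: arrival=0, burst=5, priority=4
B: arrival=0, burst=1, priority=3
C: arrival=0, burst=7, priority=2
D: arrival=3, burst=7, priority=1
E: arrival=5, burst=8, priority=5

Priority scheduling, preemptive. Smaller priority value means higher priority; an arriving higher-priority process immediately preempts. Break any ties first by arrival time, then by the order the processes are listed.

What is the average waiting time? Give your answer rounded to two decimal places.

Gantt: | C 0-3 | D 3-10 | C 10-14 | B 14-15 | A 15-20 | E 20-28 |
Completion: A=20  B=15  C=14  D=10  E=28
Waiting times: A=15, B=14, C=7, D=0, E=15
Average waiting = (15+14+7+0+15) / 5 = 51/5 = 10.20

10.20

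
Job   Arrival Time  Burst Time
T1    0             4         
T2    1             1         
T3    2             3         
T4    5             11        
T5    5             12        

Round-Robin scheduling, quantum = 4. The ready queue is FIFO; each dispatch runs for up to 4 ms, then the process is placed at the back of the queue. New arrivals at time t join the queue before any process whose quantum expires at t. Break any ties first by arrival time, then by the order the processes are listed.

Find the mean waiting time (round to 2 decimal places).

6.20

Schedule: | T1 0-4 | T2 4-5 | T3 5-8 | T4 8-12 | T5 12-16 | T4 16-20 | T5 20-24 | T4 24-27 | T5 27-31 |
Completion: T1=4  T2=5  T3=8  T4=27  T5=31
Turnaround (C−A): T1=4  T2=4  T3=6  T4=22  T5=26
Waiting times: T1=0, T2=3, T3=3, T4=11, T5=14
Average waiting = (0+3+3+11+14) / 5 = 31/5 = 6.20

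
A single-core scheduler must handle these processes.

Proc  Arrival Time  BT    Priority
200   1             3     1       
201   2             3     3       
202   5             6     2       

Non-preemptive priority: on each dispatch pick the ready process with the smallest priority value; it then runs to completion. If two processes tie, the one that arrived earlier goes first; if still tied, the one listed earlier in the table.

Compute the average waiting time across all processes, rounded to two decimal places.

1.33

Schedule: | idle 0-1 | 200 1-4 | 201 4-7 | 202 7-13 |
Completion: 200=4  201=7  202=13
Turnaround (C−A): 200=3  201=5  202=8
Waiting times: 200=0, 201=2, 202=2
Average waiting = (0+2+2) / 3 = 4/3 = 1.33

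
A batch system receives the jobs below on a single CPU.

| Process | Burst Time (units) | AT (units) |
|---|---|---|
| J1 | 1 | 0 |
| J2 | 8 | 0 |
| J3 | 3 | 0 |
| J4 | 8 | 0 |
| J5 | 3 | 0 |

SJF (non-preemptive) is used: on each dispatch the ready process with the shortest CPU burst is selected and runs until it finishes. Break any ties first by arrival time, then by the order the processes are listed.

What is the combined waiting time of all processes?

Gantt: | J1 0-1 | J3 1-4 | J5 4-7 | J2 7-15 | J4 15-23 |
Completion: J1=1  J2=15  J3=4  J4=23  J5=7
Waiting = turnaround − burst: J1=0, J2=7, J3=1, J4=15, J5=4
Total waiting = 0 + 7 + 1 + 15 + 4 = 27

27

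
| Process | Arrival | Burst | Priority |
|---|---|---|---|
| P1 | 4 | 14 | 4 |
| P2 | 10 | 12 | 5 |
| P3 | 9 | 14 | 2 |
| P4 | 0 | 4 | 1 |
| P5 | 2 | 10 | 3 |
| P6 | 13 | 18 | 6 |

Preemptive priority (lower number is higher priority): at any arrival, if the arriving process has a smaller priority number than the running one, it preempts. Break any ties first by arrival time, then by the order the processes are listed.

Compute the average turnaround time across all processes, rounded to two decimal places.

30.83

Gantt: | P4 0-4 | P5 4-9 | P3 9-23 | P5 23-28 | P1 28-42 | P2 42-54 | P6 54-72 |
Completion: P1=42  P2=54  P3=23  P4=4  P5=28  P6=72
Turnaround (C−A): P1=38  P2=44  P3=14  P4=4  P5=26  P6=59
Turnaround times: P1=38, P2=44, P3=14, P4=4, P5=26, P6=59
Average turnaround = (38+44+14+4+26+59) / 6 = 185/6 = 30.83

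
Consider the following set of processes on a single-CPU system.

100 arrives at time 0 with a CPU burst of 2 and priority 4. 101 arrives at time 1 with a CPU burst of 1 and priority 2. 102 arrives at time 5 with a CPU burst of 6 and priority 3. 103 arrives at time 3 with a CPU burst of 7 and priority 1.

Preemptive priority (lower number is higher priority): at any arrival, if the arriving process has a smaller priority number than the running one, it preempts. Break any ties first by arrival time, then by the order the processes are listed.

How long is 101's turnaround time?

Timeline: | 100 0-1 | 101 1-2 | 100 2-3 | 103 3-10 | 102 10-16 |
Completion: 100=3  101=2  102=16  103=10
Turnaround (C−A): 100=3  101=1  102=11  103=7
Turnaround(101) = completion − arrival = 2 − 1 = 1

1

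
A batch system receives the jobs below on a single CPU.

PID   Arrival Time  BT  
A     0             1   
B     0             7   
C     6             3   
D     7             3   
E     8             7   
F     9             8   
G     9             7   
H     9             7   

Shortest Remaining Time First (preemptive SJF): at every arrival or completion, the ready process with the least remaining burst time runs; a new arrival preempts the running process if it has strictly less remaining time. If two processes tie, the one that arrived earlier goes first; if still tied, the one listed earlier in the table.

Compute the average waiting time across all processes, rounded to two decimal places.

8.75

Gantt: | A 0-1 | B 1-8 | C 8-11 | D 11-14 | E 14-21 | G 21-28 | H 28-35 | F 35-43 |
Completion: A=1  B=8  C=11  D=14  E=21  F=43  G=28  H=35
Waiting times: A=0, B=1, C=2, D=4, E=6, F=26, G=12, H=19
Average waiting = (0+1+2+4+6+26+12+19) / 8 = 70/8 = 8.75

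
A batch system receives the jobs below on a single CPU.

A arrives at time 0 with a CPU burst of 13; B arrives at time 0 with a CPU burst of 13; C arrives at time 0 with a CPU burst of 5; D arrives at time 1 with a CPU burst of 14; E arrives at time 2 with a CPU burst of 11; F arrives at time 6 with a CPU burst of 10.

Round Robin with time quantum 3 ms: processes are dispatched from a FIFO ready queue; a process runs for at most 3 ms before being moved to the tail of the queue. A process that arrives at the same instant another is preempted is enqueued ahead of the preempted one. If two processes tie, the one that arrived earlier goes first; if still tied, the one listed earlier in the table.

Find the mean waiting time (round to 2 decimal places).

44.50

Gantt: | A 0-3 | B 3-6 | C 6-9 | D 9-12 | E 12-15 | A 15-18 | F 18-21 | B 21-24 | C 24-26 | D 26-29 | E 29-32 | A 32-35 | F 35-38 | B 38-41 | D 41-44 | E 44-47 | A 47-50 | F 50-53 | B 53-56 | D 56-59 | E 59-61 | A 61-62 | F 62-63 | B 63-64 | D 64-66 |
Completion: A=62  B=64  C=26  D=66  E=61  F=63
Waiting times: A=49, B=51, C=21, D=51, E=48, F=47
Average waiting = (49+51+21+51+48+47) / 6 = 267/6 = 44.50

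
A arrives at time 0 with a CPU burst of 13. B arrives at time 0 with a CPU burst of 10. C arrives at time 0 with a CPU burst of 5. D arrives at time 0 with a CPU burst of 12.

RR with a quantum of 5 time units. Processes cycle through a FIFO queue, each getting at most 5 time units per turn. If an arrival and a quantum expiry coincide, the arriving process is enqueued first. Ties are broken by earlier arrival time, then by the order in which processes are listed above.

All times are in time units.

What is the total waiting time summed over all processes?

Schedule: | A 0-5 | B 5-10 | C 10-15 | D 15-20 | A 20-25 | B 25-30 | D 30-35 | A 35-38 | D 38-40 |
Completion: A=38  B=30  C=15  D=40
Waiting = turnaround − burst: A=25, B=20, C=10, D=28
Total waiting = 25 + 20 + 10 + 28 = 83

83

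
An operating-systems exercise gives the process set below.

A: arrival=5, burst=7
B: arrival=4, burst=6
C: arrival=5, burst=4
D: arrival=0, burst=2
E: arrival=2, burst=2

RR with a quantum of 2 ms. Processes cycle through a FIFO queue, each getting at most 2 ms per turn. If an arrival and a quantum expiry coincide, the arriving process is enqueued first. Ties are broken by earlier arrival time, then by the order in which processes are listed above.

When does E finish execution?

4

Schedule: | D 0-2 | E 2-4 | B 4-6 | A 6-8 | C 8-10 | B 10-12 | A 12-14 | C 14-16 | B 16-18 | A 18-21 |
Completion: A=21  B=18  C=16  D=2  E=4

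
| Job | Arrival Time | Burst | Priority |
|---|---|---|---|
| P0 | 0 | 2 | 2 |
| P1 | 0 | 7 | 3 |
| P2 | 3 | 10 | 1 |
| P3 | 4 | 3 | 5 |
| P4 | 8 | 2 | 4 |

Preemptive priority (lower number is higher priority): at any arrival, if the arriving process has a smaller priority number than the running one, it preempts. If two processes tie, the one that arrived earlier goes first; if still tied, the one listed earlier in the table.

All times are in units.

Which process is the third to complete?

Gantt: | P0 0-2 | P1 2-3 | P2 3-13 | P1 13-19 | P4 19-21 | P3 21-24 |
Completion: P0=2  P1=19  P2=13  P3=24  P4=21
Turnaround (C−A): P0=2  P1=19  P2=10  P3=20  P4=13
Finish order: P0 → P2 → P1 → P4 → P3

P1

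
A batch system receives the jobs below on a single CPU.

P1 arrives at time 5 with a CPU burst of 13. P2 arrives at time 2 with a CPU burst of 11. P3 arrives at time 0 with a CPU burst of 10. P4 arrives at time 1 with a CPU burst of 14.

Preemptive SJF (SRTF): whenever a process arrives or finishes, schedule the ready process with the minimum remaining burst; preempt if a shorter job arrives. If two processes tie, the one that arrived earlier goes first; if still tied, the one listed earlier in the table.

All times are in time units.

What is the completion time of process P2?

Schedule: | P3 0-10 | P2 10-21 | P1 21-34 | P4 34-48 |
Completion: P1=34  P2=21  P3=10  P4=48
Turnaround (C−A): P1=29  P2=19  P3=10  P4=47

21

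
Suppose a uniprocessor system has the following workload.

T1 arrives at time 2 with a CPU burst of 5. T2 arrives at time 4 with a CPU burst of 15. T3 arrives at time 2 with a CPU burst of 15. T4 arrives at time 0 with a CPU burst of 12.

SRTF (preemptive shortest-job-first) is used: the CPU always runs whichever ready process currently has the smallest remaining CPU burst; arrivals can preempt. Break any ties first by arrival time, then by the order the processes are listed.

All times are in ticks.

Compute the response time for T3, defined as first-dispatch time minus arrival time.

Timeline: | T4 0-2 | T1 2-7 | T4 7-17 | T3 17-32 | T2 32-47 |
Completion: T1=7  T2=47  T3=32  T4=17
Response(T3) = first start − arrival = 17 − 2 = 15

15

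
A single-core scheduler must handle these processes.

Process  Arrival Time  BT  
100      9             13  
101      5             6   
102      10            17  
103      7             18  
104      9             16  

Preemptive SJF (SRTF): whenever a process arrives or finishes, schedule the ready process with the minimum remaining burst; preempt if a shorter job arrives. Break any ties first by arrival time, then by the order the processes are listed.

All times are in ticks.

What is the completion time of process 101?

Timeline: | idle 0-5 | 101 5-11 | 100 11-24 | 104 24-40 | 102 40-57 | 103 57-75 |
Completion: 100=24  101=11  102=57  103=75  104=40
Turnaround (C−A): 100=15  101=6  102=47  103=68  104=31

11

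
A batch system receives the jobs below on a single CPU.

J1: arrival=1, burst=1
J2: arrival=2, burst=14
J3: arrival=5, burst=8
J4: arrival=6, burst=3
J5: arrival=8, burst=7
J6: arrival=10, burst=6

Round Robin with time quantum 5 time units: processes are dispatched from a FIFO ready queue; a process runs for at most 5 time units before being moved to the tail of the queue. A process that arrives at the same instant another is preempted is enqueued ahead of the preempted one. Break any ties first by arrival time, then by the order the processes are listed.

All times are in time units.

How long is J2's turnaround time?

Gantt: | idle 0-1 | J1 1-2 | J2 2-7 | J3 7-12 | J4 12-15 | J2 15-20 | J5 20-25 | J6 25-30 | J3 30-33 | J2 33-37 | J5 37-39 | J6 39-40 |
Completion: J1=2  J2=37  J3=33  J4=15  J5=39  J6=40
Turnaround(J2) = completion − arrival = 37 − 2 = 35

35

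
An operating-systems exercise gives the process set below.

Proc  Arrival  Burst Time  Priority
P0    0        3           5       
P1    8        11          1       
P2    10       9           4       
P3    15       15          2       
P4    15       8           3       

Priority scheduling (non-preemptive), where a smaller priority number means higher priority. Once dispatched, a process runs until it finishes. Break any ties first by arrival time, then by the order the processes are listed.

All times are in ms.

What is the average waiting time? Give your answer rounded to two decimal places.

Timeline: | P0 0-3 | idle 3-8 | P1 8-19 | P3 19-34 | P4 34-42 | P2 42-51 |
Completion: P0=3  P1=19  P2=51  P3=34  P4=42
Waiting times: P0=0, P1=0, P2=32, P3=4, P4=19
Average waiting = (0+0+32+4+19) / 5 = 55/5 = 11.00

11.00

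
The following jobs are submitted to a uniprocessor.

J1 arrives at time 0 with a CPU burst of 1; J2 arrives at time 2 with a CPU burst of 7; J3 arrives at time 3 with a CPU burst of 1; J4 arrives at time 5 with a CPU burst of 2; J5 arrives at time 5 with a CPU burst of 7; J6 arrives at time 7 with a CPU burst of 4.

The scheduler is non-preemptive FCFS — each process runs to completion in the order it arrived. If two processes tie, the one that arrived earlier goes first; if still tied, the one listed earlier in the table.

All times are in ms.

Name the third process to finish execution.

Schedule: | J1 0-1 | idle 1-2 | J2 2-9 | J3 9-10 | J4 10-12 | J5 12-19 | J6 19-23 |
Completion: J1=1  J2=9  J3=10  J4=12  J5=19  J6=23
Turnaround (C−A): J1=1  J2=7  J3=7  J4=7  J5=14  J6=16
Finish order: J1 → J2 → J3 → J4 → J5 → J6

J3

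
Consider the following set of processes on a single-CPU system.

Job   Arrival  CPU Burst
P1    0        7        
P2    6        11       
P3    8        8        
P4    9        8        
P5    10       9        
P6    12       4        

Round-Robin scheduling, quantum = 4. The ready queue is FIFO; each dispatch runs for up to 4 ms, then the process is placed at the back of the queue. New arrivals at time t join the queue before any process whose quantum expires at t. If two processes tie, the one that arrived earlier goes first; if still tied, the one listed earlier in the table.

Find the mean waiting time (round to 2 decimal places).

Schedule: | P1 0-7 | P2 7-11 | P3 11-15 | P4 15-19 | P5 19-23 | P2 23-27 | P6 27-31 | P3 31-35 | P4 35-39 | P5 39-43 | P2 43-46 | P5 46-47 |
Completion: P1=7  P2=46  P3=35  P4=39  P5=47  P6=31
Waiting times: P1=0, P2=29, P3=19, P4=22, P5=28, P6=15
Average waiting = (0+29+19+22+28+15) / 6 = 113/6 = 18.83

18.83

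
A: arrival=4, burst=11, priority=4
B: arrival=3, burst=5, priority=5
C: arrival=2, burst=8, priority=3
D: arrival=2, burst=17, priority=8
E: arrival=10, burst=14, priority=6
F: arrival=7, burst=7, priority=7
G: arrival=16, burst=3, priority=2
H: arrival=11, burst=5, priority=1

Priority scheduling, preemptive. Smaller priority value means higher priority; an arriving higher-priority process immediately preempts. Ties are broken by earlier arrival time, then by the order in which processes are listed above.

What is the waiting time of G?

Timeline: | idle 0-2 | C 2-10 | A 10-11 | H 11-16 | G 16-19 | A 19-29 | B 29-34 | E 34-48 | F 48-55 | D 55-72 |
Completion: A=29  B=34  C=10  D=72  E=48  F=55  G=19  H=16
Turnaround (C−A): A=25  B=31  C=8  D=70  E=38  F=48  G=3  H=5
Waiting(G) = turnaround − burst = 3 − 3 = 0

0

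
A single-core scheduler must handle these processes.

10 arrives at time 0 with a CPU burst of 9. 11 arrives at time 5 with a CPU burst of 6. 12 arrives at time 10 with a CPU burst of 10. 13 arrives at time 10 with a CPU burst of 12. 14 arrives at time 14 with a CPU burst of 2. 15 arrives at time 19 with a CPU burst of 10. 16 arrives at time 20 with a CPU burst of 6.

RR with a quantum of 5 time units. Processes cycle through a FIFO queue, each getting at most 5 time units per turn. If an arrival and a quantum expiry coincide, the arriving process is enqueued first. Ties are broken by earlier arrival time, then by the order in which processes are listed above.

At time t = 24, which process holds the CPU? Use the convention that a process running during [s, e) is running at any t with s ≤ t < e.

11

Gantt: | 10 0-5 | 11 5-10 | 10 10-14 | 12 14-19 | 13 19-24 | 11 24-25 | 14 25-27 | 15 27-32 | 12 32-37 | 16 37-42 | 13 42-47 | 15 47-52 | 16 52-53 | 13 53-55 |
Completion: 10=14  11=25  12=37  13=55  14=27  15=52  16=53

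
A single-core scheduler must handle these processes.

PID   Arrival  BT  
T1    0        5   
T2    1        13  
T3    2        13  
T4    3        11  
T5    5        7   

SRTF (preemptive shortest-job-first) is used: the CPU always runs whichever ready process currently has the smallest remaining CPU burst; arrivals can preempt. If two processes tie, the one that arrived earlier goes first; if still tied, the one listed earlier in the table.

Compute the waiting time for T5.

Schedule: | T1 0-5 | T5 5-12 | T4 12-23 | T2 23-36 | T3 36-49 |
Completion: T1=5  T2=36  T3=49  T4=23  T5=12
Turnaround (C−A): T1=5  T2=35  T3=47  T4=20  T5=7
Waiting(T5) = turnaround − burst = 7 − 7 = 0

0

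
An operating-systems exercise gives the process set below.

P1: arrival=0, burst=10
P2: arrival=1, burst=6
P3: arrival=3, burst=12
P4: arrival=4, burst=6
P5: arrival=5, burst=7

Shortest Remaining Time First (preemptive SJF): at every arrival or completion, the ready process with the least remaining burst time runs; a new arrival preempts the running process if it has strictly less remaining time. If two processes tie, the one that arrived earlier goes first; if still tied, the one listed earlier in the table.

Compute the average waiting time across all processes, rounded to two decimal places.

Gantt: | P1 0-1 | P2 1-7 | P4 7-13 | P5 13-20 | P1 20-29 | P3 29-41 |
Completion: P1=29  P2=7  P3=41  P4=13  P5=20
Turnaround (C−A): P1=29  P2=6  P3=38  P4=9  P5=15
Waiting times: P1=19, P2=0, P3=26, P4=3, P5=8
Average waiting = (19+0+26+3+8) / 5 = 56/5 = 11.20

11.20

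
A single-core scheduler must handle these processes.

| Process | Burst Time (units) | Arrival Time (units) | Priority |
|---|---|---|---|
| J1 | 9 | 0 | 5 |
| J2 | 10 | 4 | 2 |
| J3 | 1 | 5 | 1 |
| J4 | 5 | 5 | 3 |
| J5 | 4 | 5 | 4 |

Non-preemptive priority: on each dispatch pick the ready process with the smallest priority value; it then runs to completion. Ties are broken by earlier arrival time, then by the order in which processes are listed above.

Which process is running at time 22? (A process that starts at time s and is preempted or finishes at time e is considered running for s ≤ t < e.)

Gantt: | J1 0-9 | J3 9-10 | J2 10-20 | J4 20-25 | J5 25-29 |
Completion: J1=9  J2=20  J3=10  J4=25  J5=29
Turnaround (C−A): J1=9  J2=16  J3=5  J4=20  J5=24

J4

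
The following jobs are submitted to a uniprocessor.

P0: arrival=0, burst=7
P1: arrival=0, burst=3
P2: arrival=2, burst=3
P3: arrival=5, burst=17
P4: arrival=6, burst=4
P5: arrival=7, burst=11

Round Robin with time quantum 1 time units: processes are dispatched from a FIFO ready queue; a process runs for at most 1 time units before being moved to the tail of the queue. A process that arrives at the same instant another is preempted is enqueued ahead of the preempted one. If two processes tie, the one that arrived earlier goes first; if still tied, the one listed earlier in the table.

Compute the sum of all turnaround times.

Gantt: | P0 0-1 | P1 1-2 | P0 2-3 | P2 3-4 | P1 4-5 | P0 5-6 | P2 6-7 | P3 7-8 | P1 8-9 | P4 9-10 | P0 10-11 | P5 11-12 | P2 12-13 | P3 13-14 | P4 14-15 | P0 15-16 | P5 16-17 | P3 17-18 | P4 18-19 | P0 19-20 | P5 20-21 | P3 21-22 | P4 22-23 | P0 23-24 | P5 24-25 | P3 25-26 | P5 26-27 | P3 27-28 | P5 28-29 | P3 29-30 | P5 30-31 | P3 31-32 | P5 32-33 | P3 33-34 | P5 34-35 | P3 35-36 | P5 36-37 | P3 37-38 | P5 38-39 | P3 39-45 |
Completion: P0=24  P1=9  P2=13  P3=45  P4=23  P5=39
Turnaround (C−A): P0=24  P1=9  P2=11  P3=40  P4=17  P5=32
Turnaround = completion − arrival: P0=24, P1=9, P2=11, P3=40, P4=17, P5=32
Total turnaround = 24 + 9 + 11 + 40 + 17 + 32 = 133

133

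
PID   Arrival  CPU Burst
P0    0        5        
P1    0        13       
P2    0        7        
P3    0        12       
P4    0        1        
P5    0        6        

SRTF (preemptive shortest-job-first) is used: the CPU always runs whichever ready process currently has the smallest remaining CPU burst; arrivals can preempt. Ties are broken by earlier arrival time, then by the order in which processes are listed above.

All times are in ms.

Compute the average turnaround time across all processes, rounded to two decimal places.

Schedule: | P4 0-1 | P0 1-6 | P5 6-12 | P2 12-19 | P3 19-31 | P1 31-44 |
Completion: P0=6  P1=44  P2=19  P3=31  P4=1  P5=12
Turnaround (C−A): P0=6  P1=44  P2=19  P3=31  P4=1  P5=12
Turnaround times: P0=6, P1=44, P2=19, P3=31, P4=1, P5=12
Average turnaround = (6+44+19+31+1+12) / 6 = 113/6 = 18.83

18.83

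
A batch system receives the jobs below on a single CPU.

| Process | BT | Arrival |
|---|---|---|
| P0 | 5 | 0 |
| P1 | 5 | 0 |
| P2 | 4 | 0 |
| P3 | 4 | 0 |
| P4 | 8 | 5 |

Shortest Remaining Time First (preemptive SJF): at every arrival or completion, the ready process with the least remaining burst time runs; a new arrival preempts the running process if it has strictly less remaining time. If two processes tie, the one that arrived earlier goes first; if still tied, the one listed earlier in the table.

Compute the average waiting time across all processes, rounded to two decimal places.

7.60

Gantt: | P2 0-4 | P3 4-8 | P0 8-13 | P1 13-18 | P4 18-26 |
Completion: P0=13  P1=18  P2=4  P3=8  P4=26
Waiting times: P0=8, P1=13, P2=0, P3=4, P4=13
Average waiting = (8+13+0+4+13) / 5 = 38/5 = 7.60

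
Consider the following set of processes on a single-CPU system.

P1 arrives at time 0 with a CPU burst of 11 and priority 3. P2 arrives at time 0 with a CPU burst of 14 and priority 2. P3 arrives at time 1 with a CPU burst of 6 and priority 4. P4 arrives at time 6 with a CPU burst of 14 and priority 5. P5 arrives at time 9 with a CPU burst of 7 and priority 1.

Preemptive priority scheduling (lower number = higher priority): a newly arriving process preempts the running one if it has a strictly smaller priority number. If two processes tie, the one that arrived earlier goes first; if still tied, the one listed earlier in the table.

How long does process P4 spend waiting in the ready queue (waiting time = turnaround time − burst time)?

32

Gantt: | P2 0-9 | P5 9-16 | P2 16-21 | P1 21-32 | P3 32-38 | P4 38-52 |
Completion: P1=32  P2=21  P3=38  P4=52  P5=16
Turnaround (C−A): P1=32  P2=21  P3=37  P4=46  P5=7
Waiting(P4) = turnaround − burst = 46 − 14 = 32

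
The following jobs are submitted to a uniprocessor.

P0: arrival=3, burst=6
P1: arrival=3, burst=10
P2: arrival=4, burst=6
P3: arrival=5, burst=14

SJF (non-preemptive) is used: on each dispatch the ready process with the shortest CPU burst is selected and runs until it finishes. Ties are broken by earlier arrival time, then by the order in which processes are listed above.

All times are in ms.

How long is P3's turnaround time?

Timeline: | idle 0-3 | P0 3-9 | P2 9-15 | P1 15-25 | P3 25-39 |
Completion: P0=9  P1=25  P2=15  P3=39
Turnaround (C−A): P0=6  P1=22  P2=11  P3=34
Turnaround(P3) = completion − arrival = 39 − 5 = 34

34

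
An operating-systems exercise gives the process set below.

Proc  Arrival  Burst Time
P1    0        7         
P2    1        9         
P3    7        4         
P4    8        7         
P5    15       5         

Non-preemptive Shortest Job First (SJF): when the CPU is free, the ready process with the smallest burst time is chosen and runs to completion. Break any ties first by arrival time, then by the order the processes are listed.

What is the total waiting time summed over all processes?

28

Timeline: | P1 0-7 | P3 7-11 | P4 11-18 | P5 18-23 | P2 23-32 |
Completion: P1=7  P2=32  P3=11  P4=18  P5=23
Turnaround (C−A): P1=7  P2=31  P3=4  P4=10  P5=8
Waiting = turnaround − burst: P1=0, P2=22, P3=0, P4=3, P5=3
Total waiting = 0 + 22 + 0 + 3 + 3 = 28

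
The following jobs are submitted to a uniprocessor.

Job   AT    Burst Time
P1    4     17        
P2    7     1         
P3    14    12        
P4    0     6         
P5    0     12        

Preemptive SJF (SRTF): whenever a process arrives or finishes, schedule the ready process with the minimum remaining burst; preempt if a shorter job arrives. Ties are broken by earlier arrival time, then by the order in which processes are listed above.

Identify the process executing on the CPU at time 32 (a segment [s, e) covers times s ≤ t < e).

P1

Timeline: | P4 0-6 | P5 6-7 | P2 7-8 | P5 8-19 | P3 19-31 | P1 31-48 |
Completion: P1=48  P2=8  P3=31  P4=6  P5=19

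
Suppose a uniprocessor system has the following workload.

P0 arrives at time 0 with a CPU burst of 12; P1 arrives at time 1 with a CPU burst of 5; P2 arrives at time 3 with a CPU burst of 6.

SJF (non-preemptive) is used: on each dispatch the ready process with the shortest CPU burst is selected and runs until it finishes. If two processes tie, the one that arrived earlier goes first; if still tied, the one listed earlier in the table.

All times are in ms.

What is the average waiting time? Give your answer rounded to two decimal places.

8.33

Timeline: | P0 0-12 | P1 12-17 | P2 17-23 |
Completion: P0=12  P1=17  P2=23
Turnaround (C−A): P0=12  P1=16  P2=20
Waiting times: P0=0, P1=11, P2=14
Average waiting = (0+11+14) / 3 = 25/3 = 8.33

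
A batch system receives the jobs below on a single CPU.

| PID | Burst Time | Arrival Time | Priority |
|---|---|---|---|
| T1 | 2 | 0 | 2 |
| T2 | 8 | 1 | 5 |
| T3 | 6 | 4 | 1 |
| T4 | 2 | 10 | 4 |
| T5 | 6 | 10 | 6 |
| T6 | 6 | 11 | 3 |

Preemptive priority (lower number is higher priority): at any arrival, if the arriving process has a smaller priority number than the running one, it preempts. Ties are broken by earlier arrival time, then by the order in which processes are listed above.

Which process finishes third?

Timeline: | T1 0-2 | T2 2-4 | T3 4-10 | T4 10-11 | T6 11-17 | T4 17-18 | T2 18-24 | T5 24-30 |
Completion: T1=2  T2=24  T3=10  T4=18  T5=30  T6=17
Turnaround (C−A): T1=2  T2=23  T3=6  T4=8  T5=20  T6=6
Finish order: T1 → T3 → T6 → T4 → T2 → T5

T6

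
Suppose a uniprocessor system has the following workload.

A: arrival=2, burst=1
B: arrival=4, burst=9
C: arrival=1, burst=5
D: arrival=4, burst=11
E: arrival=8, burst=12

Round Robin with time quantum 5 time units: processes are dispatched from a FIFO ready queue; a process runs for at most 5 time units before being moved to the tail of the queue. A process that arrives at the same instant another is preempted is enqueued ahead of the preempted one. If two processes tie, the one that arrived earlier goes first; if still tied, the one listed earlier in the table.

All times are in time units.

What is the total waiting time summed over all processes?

58

Gantt: | idle 0-1 | C 1-6 | A 6-7 | B 7-12 | D 12-17 | E 17-22 | B 22-26 | D 26-31 | E 31-36 | D 36-37 | E 37-39 |
Completion: A=7  B=26  C=6  D=37  E=39
Turnaround (C−A): A=5  B=22  C=5  D=33  E=31
Waiting = turnaround − burst: A=4, B=13, C=0, D=22, E=19
Total waiting = 4 + 13 + 0 + 22 + 19 = 58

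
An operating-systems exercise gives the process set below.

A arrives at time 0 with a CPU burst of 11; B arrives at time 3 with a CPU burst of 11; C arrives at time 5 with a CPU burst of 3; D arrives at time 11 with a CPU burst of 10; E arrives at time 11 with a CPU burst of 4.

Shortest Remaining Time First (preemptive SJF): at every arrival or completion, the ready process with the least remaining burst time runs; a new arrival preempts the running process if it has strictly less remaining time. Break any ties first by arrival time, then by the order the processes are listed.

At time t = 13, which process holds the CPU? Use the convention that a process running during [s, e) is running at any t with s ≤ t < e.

A

Gantt: | A 0-5 | C 5-8 | A 8-14 | E 14-18 | D 18-28 | B 28-39 |
Completion: A=14  B=39  C=8  D=28  E=18
Turnaround (C−A): A=14  B=36  C=3  D=17  E=7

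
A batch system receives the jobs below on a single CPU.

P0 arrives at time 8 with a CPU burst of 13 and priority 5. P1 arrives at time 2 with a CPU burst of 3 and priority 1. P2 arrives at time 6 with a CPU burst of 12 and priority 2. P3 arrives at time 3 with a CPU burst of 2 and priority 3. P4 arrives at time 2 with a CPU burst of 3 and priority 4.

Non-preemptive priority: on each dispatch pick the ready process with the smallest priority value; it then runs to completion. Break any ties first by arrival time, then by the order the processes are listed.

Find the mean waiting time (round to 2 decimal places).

6.80

Timeline: | idle 0-2 | P1 2-5 | P3 5-7 | P2 7-19 | P4 19-22 | P0 22-35 |
Completion: P0=35  P1=5  P2=19  P3=7  P4=22
Turnaround (C−A): P0=27  P1=3  P2=13  P3=4  P4=20
Waiting times: P0=14, P1=0, P2=1, P3=2, P4=17
Average waiting = (14+0+1+2+17) / 5 = 34/5 = 6.80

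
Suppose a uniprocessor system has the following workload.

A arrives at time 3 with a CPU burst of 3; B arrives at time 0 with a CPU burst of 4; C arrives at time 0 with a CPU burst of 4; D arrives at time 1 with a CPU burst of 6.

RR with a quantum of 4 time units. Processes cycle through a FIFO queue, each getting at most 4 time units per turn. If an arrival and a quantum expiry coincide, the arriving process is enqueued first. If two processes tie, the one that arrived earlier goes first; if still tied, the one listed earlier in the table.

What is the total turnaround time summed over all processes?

Gantt: | B 0-4 | C 4-8 | D 8-12 | A 12-15 | D 15-17 |
Completion: A=15  B=4  C=8  D=17
Turnaround (C−A): A=12  B=4  C=8  D=16
Turnaround = completion − arrival: A=12, B=4, C=8, D=16
Total turnaround = 12 + 4 + 8 + 16 = 40

40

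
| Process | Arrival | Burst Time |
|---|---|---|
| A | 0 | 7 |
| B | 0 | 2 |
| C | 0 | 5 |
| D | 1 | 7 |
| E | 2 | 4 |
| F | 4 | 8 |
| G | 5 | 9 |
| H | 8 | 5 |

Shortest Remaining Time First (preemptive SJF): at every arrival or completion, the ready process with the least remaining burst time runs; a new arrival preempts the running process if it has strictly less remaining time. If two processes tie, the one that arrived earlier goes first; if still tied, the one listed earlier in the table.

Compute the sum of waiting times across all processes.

Schedule: | B 0-2 | E 2-6 | C 6-11 | H 11-16 | A 16-23 | D 23-30 | F 30-38 | G 38-47 |
Completion: A=23  B=2  C=11  D=30  E=6  F=38  G=47  H=16
Turnaround (C−A): A=23  B=2  C=11  D=29  E=4  F=34  G=42  H=8
Waiting = turnaround − burst: A=16, B=0, C=6, D=22, E=0, F=26, G=33, H=3
Total waiting = 16 + 0 + 6 + 22 + 0 + 26 + 33 + 3 = 106

106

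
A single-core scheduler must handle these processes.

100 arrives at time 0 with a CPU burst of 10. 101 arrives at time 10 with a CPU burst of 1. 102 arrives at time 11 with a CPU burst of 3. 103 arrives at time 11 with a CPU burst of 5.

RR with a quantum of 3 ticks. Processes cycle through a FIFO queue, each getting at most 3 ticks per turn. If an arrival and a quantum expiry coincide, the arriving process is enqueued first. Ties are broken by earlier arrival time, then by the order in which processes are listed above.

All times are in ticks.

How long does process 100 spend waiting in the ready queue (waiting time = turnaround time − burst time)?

0

Gantt: | 100 0-10 | 101 10-11 | 102 11-14 | 103 14-19 |
Completion: 100=10  101=11  102=14  103=19
Turnaround (C−A): 100=10  101=1  102=3  103=8
Waiting(100) = turnaround − burst = 10 − 10 = 0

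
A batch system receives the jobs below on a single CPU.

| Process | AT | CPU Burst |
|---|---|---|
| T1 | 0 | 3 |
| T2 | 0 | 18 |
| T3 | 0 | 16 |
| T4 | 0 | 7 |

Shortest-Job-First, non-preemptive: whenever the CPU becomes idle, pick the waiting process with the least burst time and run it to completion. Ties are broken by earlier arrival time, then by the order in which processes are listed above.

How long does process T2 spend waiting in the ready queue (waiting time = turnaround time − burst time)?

26

Schedule: | T1 0-3 | T4 3-10 | T3 10-26 | T2 26-44 |
Completion: T1=3  T2=44  T3=26  T4=10
Turnaround (C−A): T1=3  T2=44  T3=26  T4=10
Waiting(T2) = turnaround − burst = 44 − 18 = 26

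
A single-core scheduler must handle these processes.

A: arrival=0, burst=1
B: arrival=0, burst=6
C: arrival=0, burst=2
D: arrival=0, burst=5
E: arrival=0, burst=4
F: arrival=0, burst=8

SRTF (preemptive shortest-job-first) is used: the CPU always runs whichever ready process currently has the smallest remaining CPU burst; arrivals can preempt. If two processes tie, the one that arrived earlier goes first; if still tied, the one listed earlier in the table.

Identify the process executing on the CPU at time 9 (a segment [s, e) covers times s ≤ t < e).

Schedule: | A 0-1 | C 1-3 | E 3-7 | D 7-12 | B 12-18 | F 18-26 |
Completion: A=1  B=18  C=3  D=12  E=7  F=26

D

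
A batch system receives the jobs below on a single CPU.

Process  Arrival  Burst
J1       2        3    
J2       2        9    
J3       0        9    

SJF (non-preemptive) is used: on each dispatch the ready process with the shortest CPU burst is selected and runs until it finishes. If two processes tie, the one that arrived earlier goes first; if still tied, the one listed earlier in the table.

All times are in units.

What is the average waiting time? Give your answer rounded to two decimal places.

Gantt: | J3 0-9 | J1 9-12 | J2 12-21 |
Completion: J1=12  J2=21  J3=9
Waiting times: J1=7, J2=10, J3=0
Average waiting = (7+10+0) / 3 = 17/3 = 5.67

5.67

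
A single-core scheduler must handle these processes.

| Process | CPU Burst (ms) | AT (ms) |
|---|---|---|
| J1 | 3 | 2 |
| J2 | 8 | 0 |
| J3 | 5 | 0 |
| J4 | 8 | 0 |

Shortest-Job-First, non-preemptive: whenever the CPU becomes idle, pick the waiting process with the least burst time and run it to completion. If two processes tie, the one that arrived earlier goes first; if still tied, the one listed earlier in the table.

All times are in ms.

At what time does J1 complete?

Timeline: | J3 0-5 | J1 5-8 | J2 8-16 | J4 16-24 |
Completion: J1=8  J2=16  J3=5  J4=24

8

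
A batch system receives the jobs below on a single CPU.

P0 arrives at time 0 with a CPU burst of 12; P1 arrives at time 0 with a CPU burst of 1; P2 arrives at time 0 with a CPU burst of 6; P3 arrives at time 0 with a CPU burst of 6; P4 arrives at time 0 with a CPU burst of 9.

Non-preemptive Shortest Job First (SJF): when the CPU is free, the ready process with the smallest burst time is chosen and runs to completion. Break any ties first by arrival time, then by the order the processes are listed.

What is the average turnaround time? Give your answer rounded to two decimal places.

15.40

Schedule: | P1 0-1 | P2 1-7 | P3 7-13 | P4 13-22 | P0 22-34 |
Completion: P0=34  P1=1  P2=7  P3=13  P4=22
Turnaround (C−A): P0=34  P1=1  P2=7  P3=13  P4=22
Turnaround times: P0=34, P1=1, P2=7, P3=13, P4=22
Average turnaround = (34+1+7+13+22) / 5 = 77/5 = 15.40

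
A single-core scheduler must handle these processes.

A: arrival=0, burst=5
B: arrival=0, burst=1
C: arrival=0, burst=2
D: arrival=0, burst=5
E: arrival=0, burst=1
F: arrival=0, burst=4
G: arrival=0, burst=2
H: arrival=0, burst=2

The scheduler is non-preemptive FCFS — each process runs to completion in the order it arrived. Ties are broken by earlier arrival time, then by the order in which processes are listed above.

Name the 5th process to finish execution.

Schedule: | A 0-5 | B 5-6 | C 6-8 | D 8-13 | E 13-14 | F 14-18 | G 18-20 | H 20-22 |
Completion: A=5  B=6  C=8  D=13  E=14  F=18  G=20  H=22
Turnaround (C−A): A=5  B=6  C=8  D=13  E=14  F=18  G=20  H=22
Finish order: A → B → C → D → E → F → G → H

E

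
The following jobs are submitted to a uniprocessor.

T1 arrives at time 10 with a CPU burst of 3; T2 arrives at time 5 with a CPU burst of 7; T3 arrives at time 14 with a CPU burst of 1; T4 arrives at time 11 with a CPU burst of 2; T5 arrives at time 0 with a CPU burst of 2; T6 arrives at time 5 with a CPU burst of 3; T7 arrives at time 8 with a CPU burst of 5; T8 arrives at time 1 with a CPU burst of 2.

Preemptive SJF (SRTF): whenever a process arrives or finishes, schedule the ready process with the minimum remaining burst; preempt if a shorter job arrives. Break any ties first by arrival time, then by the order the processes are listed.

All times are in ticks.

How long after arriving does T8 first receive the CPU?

1

Timeline: | T5 0-2 | T8 2-4 | idle 4-5 | T6 5-8 | T7 8-13 | T4 13-15 | T3 15-16 | T1 16-19 | T2 19-26 |
Completion: T1=19  T2=26  T3=16  T4=15  T5=2  T6=8  T7=13  T8=4
Response(T8) = first start − arrival = 2 − 1 = 1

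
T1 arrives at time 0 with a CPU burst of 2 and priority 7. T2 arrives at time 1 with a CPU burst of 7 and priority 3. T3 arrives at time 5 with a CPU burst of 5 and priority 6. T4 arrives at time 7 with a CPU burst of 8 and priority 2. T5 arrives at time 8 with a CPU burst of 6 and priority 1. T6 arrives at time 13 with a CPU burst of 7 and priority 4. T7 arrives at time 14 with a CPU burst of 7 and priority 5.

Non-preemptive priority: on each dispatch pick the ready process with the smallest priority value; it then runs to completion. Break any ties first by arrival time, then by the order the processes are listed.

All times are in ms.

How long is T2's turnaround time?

Schedule: | T1 0-2 | T2 2-9 | T5 9-15 | T4 15-23 | T6 23-30 | T7 30-37 | T3 37-42 |
Completion: T1=2  T2=9  T3=42  T4=23  T5=15  T6=30  T7=37
Turnaround(T2) = completion − arrival = 9 − 1 = 8

8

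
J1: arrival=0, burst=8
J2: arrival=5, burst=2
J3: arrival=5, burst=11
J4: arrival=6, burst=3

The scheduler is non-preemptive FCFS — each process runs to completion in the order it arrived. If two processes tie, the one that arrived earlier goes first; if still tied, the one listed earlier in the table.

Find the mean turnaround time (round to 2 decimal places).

Timeline: | J1 0-8 | J2 8-10 | J3 10-21 | J4 21-24 |
Completion: J1=8  J2=10  J3=21  J4=24
Turnaround (C−A): J1=8  J2=5  J3=16  J4=18
Turnaround times: J1=8, J2=5, J3=16, J4=18
Average turnaround = (8+5+16+18) / 4 = 47/4 = 11.75

11.75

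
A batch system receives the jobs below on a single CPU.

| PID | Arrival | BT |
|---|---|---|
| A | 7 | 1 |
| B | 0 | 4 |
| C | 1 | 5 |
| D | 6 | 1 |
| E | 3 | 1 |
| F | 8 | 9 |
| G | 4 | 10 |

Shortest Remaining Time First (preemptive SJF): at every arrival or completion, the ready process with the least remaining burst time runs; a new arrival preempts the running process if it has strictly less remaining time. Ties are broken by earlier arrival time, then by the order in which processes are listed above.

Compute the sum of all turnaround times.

Gantt: | B 0-4 | E 4-5 | C 5-6 | D 6-7 | A 7-8 | C 8-12 | F 12-21 | G 21-31 |
Completion: A=8  B=4  C=12  D=7  E=5  F=21  G=31
Turnaround (C−A): A=1  B=4  C=11  D=1  E=2  F=13  G=27
Turnaround = completion − arrival: A=1, B=4, C=11, D=1, E=2, F=13, G=27
Total turnaround = 1 + 4 + 11 + 1 + 2 + 13 + 27 = 59

59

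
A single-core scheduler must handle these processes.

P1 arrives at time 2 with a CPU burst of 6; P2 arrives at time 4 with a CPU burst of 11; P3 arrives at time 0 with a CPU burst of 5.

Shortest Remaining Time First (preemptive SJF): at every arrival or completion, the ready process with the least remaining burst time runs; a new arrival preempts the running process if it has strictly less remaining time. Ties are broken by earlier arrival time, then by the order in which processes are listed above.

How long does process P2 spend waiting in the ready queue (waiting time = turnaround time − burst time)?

7

Schedule: | P3 0-5 | P1 5-11 | P2 11-22 |
Completion: P1=11  P2=22  P3=5
Turnaround (C−A): P1=9  P2=18  P3=5
Waiting(P2) = turnaround − burst = 18 − 11 = 7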